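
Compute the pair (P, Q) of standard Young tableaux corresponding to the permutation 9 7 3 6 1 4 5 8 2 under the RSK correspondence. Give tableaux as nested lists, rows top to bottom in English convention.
P = [[1, 2, 5, 8], [3, 4], [6], [7], [9]], Q = [[1, 4, 7, 8], [2, 6], [3], [5], [9]]

Insert each entry of the permutation into P by Schensted row insertion, recording in Q the position of each new cell.

Insert 9: appended to row 1. P = [[9]].
Insert 7: 7 bumps 9 from row 1; 9 starts row 2. P = [[7], [9]].
Insert 3: 3 bumps 7 from row 1; 7 bumps 9 from row 2; 9 starts row 3. P = [[3], [7], [9]].
Insert 6: appended to row 1. P = [[3, 6], [7], [9]].
Insert 1: 1 bumps 3 from row 1; 3 bumps 7 from row 2; 7 bumps 9 from row 3; 9 starts row 4. P = [[1, 6], [3], [7], [9]].
Insert 4: 4 bumps 6 from row 1; 6 appends to row 2. P = [[1, 4], [3, 6], [7], [9]].
Insert 5: appended to row 1. P = [[1, 4, 5], [3, 6], [7], [9]].
Insert 8: appended to row 1. P = [[1, 4, 5, 8], [3, 6], [7], [9]].
Insert 2: 2 bumps 4 from row 1; 4 bumps 6 from row 2; 6 bumps 7 from row 3; 7 bumps 9 from row 4; 9 starts row 5. P = [[1, 2, 5, 8], [3, 4], [6], [7], [9]].

So P = [[1, 2, 5, 8], [3, 4], [6], [7], [9]], Q = [[1, 4, 7, 8], [2, 6], [3], [5], [9]].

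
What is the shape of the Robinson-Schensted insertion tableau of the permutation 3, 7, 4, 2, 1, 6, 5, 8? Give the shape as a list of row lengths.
Row-insert each entry into an empty tableau.

After inserting 3: P = [[3]].
After inserting 7: P = [[3, 7]].
After inserting 4: P = [[3, 4], [7]].
After inserting 2: P = [[2, 4], [3], [7]].
After inserting 1: P = [[1, 4], [2], [3], [7]].
After inserting 6: P = [[1, 4, 6], [2], [3], [7]].
After inserting 5: P = [[1, 4, 5], [2, 6], [3], [7]].
After inserting 8: P = [[1, 4, 5, 8], [2, 6], [3], [7]].

The final insertion tableau P = [[1, 4, 5, 8], [2, 6], [3], [7]] has shape [4, 2, 1, 1].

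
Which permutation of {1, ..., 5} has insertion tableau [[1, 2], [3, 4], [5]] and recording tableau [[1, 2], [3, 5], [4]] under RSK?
3 5 4 1 2

Reverse the RSK construction: for i from n down to 1, find the cell of Q containing i, remove the entry at that cell from P, and reverse-bump it up through P; the value ejected from row 1 is w(i).

Step i=5: Q has 5 at row 2, column 2; remove 4 from row 2 of P and reverse-bump: 4 enters row 1 and ejects 2. So w(5) = 2. P is now [[1, 4], [3], [5]].
Step i=4: Q has 4 at row 3, column 1; remove 5 from row 3 of P and reverse-bump: 5 enters row 2 and ejects 3; 3 enters row 1 and ejects 1. So w(4) = 1. P is now [[3, 4], [5]].
Step i=3: Q has 3 at row 2, column 1; remove 5 from row 2 of P and reverse-bump: 5 enters row 1 and ejects 4. So w(3) = 4. P is now [[3, 5]].
Step i=2: Q has 2 at row 1, column 2; remove that cell from P, ejecting 5. So w(2) = 5. P is now [[3]].
Step i=1: Q has 1 at row 1, column 1; remove that cell from P, ejecting 3. So w(1) = 3. P is now [].

So w = 3 5 4 1 2.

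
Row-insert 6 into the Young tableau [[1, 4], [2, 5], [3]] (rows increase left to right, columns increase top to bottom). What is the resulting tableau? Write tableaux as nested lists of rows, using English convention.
[[1, 4, 6], [2, 5], [3]]

6 is larger than every entry of row 1, so it is appended to row 1. The new tableau is [[1, 4, 6], [2, 5], [3]].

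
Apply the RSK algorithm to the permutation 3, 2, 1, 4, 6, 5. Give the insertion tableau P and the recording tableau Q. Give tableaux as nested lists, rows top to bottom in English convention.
P = [[1, 4, 5], [2, 6], [3]], Q = [[1, 4, 5], [2, 6], [3]]

Insert each entry of the permutation into P by Schensted row insertion, recording in Q the position of each new cell.

Insert 3: appended to row 1. P = [[3]].
Insert 2: 2 bumps 3 from row 1; 3 starts row 2. P = [[2], [3]].
Insert 1: 1 bumps 2 from row 1; 2 bumps 3 from row 2; 3 starts row 3. P = [[1], [2], [3]].
Insert 4: appended to row 1. P = [[1, 4], [2], [3]].
Insert 6: appended to row 1. P = [[1, 4, 6], [2], [3]].
Insert 5: 5 bumps 6 from row 1; 6 appends to row 2. P = [[1, 4, 5], [2, 6], [3]].

So P = [[1, 4, 5], [2, 6], [3]], Q = [[1, 4, 5], [2, 6], [3]].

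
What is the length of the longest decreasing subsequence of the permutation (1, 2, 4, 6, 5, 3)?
3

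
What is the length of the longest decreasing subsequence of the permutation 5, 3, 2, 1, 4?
4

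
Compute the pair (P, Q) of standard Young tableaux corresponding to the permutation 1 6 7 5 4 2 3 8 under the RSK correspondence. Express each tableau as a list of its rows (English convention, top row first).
P = [[1, 2, 3, 8], [4, 7], [5], [6]], Q = [[1, 2, 3, 8], [4, 7], [5], [6]]

Insert each entry of the permutation into P by Schensted row insertion, recording in Q the position of each new cell.

Insert 1: appended to row 1. P = [[1]].
Insert 6: appended to row 1. P = [[1, 6]].
Insert 7: appended to row 1. P = [[1, 6, 7]].
Insert 5: 5 bumps 6 from row 1; 6 starts row 2. P = [[1, 5, 7], [6]].
Insert 4: 4 bumps 5 from row 1; 5 bumps 6 from row 2; 6 starts row 3. P = [[1, 4, 7], [5], [6]].
Insert 2: 2 bumps 4 from row 1; 4 bumps 5 from row 2; 5 bumps 6 from row 3; 6 starts row 4. P = [[1, 2, 7], [4], [5], [6]].
Insert 3: 3 bumps 7 from row 1; 7 appends to row 2. P = [[1, 2, 3], [4, 7], [5], [6]].
Insert 8: appended to row 1. P = [[1, 2, 3, 8], [4, 7], [5], [6]].

So P = [[1, 2, 3, 8], [4, 7], [5], [6]], Q = [[1, 2, 3, 8], [4, 7], [5], [6]].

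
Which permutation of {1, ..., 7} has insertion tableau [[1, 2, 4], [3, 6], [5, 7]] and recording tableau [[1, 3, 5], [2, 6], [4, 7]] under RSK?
5 1 3 2 7 6 4

Reverse RSK: for i = n, n-1, ..., 1, locate i in Q, remove the corresponding corner cell from P, and reverse-bump its entry up through P; the value ejected from row 1 is w(i).

So w = 5 1 3 2 7 6 4.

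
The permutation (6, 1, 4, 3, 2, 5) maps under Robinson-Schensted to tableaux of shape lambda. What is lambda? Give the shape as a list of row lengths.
Row-insert each entry into an empty tableau.

After inserting 6: P = [[6]].
After inserting 1: P = [[1], [6]].
After inserting 4: P = [[1, 4], [6]].
After inserting 3: P = [[1, 3], [4], [6]].
After inserting 2: P = [[1, 2], [3], [4], [6]].
After inserting 5: P = [[1, 2, 5], [3], [4], [6]].

The final insertion tableau P = [[1, 2, 5], [3], [4], [6]] has shape [3, 1, 1, 1].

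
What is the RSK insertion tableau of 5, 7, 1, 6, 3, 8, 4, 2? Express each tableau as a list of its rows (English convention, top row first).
P = [[1, 2, 4], [3, 6, 8], [5], [7]]

Insert 5: appended to row 1. P = [[5]].
Insert 7: appended to row 1. P = [[5, 7]].
Insert 1: 1 bumps 5 from row 1; 5 starts row 2. P = [[1, 7], [5]].
Insert 6: 6 bumps 7 from row 1; 7 appends to row 2. P = [[1, 6], [5, 7]].
Insert 3: 3 bumps 6 from row 1; 6 bumps 7 from row 2; 7 starts row 3. P = [[1, 3], [5, 6], [7]].
Insert 8: appended to row 1. P = [[1, 3, 8], [5, 6], [7]].
Insert 4: 4 bumps 8 from row 1; 8 appends to row 2. P = [[1, 3, 4], [5, 6, 8], [7]].
Insert 2: 2 bumps 3 from row 1; 3 bumps 5 from row 2; 5 bumps 7 from row 3; 7 starts row 4. P = [[1, 2, 4], [3, 6, 8], [5], [7]].

So P = [[1, 2, 4], [3, 6, 8], [5], [7]].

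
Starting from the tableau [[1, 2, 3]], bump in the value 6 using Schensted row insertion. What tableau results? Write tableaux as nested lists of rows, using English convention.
[[1, 2, 3, 6]]

6 is larger than every entry of row 1, so it is appended to row 1. The new tableau is [[1, 2, 3, 6]].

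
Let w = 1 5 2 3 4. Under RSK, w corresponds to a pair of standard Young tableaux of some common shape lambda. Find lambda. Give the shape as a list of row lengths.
Row-insert each entry into an empty tableau.

After inserting 1: P = [[1]].
After inserting 5: P = [[1, 5]].
After inserting 2: P = [[1, 2], [5]].
After inserting 3: P = [[1, 2, 3], [5]].
After inserting 4: P = [[1, 2, 3, 4], [5]].

The final insertion tableau P = [[1, 2, 3, 4], [5]] has shape [4, 1].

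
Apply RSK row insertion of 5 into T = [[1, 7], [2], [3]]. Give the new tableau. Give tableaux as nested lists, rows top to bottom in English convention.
In row 1, 5 replaces 7 (the leftmost entry greater than 5); 7 is bumped to row 2. 7 is appended to row 2. The new tableau is [[1, 5], [2, 7], [3]].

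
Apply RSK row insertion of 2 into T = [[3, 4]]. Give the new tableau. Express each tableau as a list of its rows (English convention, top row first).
[[2, 4], [3]]

In row 1, 2 replaces 3 (the leftmost entry greater than 2); 3 is bumped to row 2. 3 starts a new row 2. The new tableau is [[2, 4], [3]].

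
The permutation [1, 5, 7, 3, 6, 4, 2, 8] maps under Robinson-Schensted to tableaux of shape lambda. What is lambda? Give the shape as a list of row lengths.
[4, 2, 1, 1]

Row-insert each entry into an empty tableau.

After inserting 1: P = [[1]].
After inserting 5: P = [[1, 5]].
After inserting 7: P = [[1, 5, 7]].
After inserting 3: P = [[1, 3, 7], [5]].
After inserting 6: P = [[1, 3, 6], [5, 7]].
After inserting 4: P = [[1, 3, 4], [5, 6], [7]].
After inserting 2: P = [[1, 2, 4], [3, 6], [5], [7]].
After inserting 8: P = [[1, 2, 4, 8], [3, 6], [5], [7]].

The final insertion tableau P = [[1, 2, 4, 8], [3, 6], [5], [7]] has shape [4, 2, 1, 1].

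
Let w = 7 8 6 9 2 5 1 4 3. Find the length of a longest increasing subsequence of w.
3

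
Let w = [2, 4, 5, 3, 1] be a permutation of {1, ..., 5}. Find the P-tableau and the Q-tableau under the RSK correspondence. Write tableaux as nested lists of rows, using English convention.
P = [[1, 3, 5], [2], [4]], Q = [[1, 2, 3], [4], [5]]

Insert each entry of the permutation into P by Schensted row insertion, recording in Q the position of each new cell.

Insert 2: appended to row 1. P = [[2]].
Insert 4: appended to row 1. P = [[2, 4]].
Insert 5: appended to row 1. P = [[2, 4, 5]].
Insert 3: 3 bumps 4 from row 1; 4 starts row 2. P = [[2, 3, 5], [4]].
Insert 1: 1 bumps 2 from row 1; 2 bumps 4 from row 2; 4 starts row 3. P = [[1, 3, 5], [2], [4]].

So P = [[1, 3, 5], [2], [4]], Q = [[1, 2, 3], [4], [5]].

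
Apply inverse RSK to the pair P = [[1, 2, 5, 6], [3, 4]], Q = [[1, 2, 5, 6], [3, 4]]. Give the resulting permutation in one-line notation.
Reverse RSK: for i = n, n-1, ..., 1, locate i in Q, remove the corresponding corner cell from P, and reverse-bump its entry up through P; the value ejected from row 1 is w(i).

So w = 3 4 1 2 5 6.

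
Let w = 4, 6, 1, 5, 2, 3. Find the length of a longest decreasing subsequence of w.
3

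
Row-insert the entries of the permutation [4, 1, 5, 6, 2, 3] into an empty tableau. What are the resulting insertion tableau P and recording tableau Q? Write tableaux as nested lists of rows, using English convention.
Insert each entry of the permutation into P by Schensted row insertion, recording in Q the position of each new cell.

Insert 4: appended to row 1. P = [[4]].
Insert 1: 1 bumps 4 from row 1; 4 starts row 2. P = [[1], [4]].
Insert 5: appended to row 1. P = [[1, 5], [4]].
Insert 6: appended to row 1. P = [[1, 5, 6], [4]].
Insert 2: 2 bumps 5 from row 1; 5 appends to row 2. P = [[1, 2, 6], [4, 5]].
Insert 3: 3 bumps 6 from row 1; 6 appends to row 2. P = [[1, 2, 3], [4, 5, 6]].

So P = [[1, 2, 3], [4, 5, 6]], Q = [[1, 3, 4], [2, 5, 6]].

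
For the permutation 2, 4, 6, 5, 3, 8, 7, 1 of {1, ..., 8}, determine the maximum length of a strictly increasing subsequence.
4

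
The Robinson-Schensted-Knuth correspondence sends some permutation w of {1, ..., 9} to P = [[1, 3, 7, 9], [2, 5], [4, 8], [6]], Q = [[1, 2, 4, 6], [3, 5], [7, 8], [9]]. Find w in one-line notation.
Reverse the RSK construction: for i from n down to 1, find the cell of Q containing i, remove the entry at that cell from P, and reverse-bump it up through P; the value ejected from row 1 is w(i).

Step i=9: Q has 9 at row 4, column 1; remove 6 from row 4 of P and reverse-bump: 6 enters row 3 and ejects 4; 4 enters row 2 and ejects 2; 2 enters row 1 and ejects 1. So w(9) = 1. P is now [[2, 3, 7, 9], [4, 5], [6, 8]].
Step i=8: Q has 8 at row 3, column 2; remove 8 from row 3 of P and reverse-bump: 8 enters row 2 and ejects 5; 5 enters row 1 and ejects 3. So w(8) = 3. P is now [[2, 5, 7, 9], [4, 8], [6]].
Step i=7: Q has 7 at row 3, column 1; remove 6 from row 3 of P and reverse-bump: 6 enters row 2 and ejects 4; 4 enters row 1 and ejects 2. So w(7) = 2. P is now [[4, 5, 7, 9], [6, 8]].
Step i=6: Q has 6 at row 1, column 4; remove that cell from P, ejecting 9. So w(6) = 9. P is now [[4, 5, 7], [6, 8]].
Step i=5: Q has 5 at row 2, column 2; remove 8 from row 2 of P and reverse-bump: 8 enters row 1 and ejects 7. So w(5) = 7. P is now [[4, 5, 8], [6]].
Step i=4: Q has 4 at row 1, column 3; remove that cell from P, ejecting 8. So w(4) = 8. P is now [[4, 5], [6]].
Step i=3: Q has 3 at row 2, column 1; remove 6 from row 2 of P and reverse-bump: 6 enters row 1 and ejects 5. So w(3) = 5. P is now [[4, 6]].
Step i=2: Q has 2 at row 1, column 2; remove that cell from P, ejecting 6. So w(2) = 6. P is now [[4]].
Step i=1: Q has 1 at row 1, column 1; remove that cell from P, ejecting 4. So w(1) = 4. P is now [].

So w = 4 6 5 8 7 9 2 3 1.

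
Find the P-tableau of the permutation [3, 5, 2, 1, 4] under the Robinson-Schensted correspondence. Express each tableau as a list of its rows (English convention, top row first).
Insert 3: appended to row 1. P = [[3]].
Insert 5: appended to row 1. P = [[3, 5]].
Insert 2: 2 bumps 3 from row 1; 3 starts row 2. P = [[2, 5], [3]].
Insert 1: 1 bumps 2 from row 1; 2 bumps 3 from row 2; 3 starts row 3. P = [[1, 5], [2], [3]].
Insert 4: 4 bumps 5 from row 1; 5 appends to row 2. P = [[1, 4], [2, 5], [3]].

So P = [[1, 4], [2, 5], [3]].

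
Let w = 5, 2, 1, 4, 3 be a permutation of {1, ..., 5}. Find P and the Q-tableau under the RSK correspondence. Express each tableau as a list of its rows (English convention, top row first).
P = [[1, 3], [2, 4], [5]], Q = [[1, 4], [2, 5], [3]]

Insert each entry of the permutation into P by Schensted row insertion, recording in Q the position of each new cell.

Insert 5: appended to row 1. P = [[5]], Q = [[1]].
Insert 2: 2 bumps 5 from row 1; 5 starts row 2. P = [[2], [5]], Q = [[1], [2]].
Insert 1: 1 bumps 2 from row 1; 2 bumps 5 from row 2; 5 starts row 3. P = [[1], [2], [5]], Q = [[1], [2], [3]].
Insert 4: appended to row 1. P = [[1, 4], [2], [5]], Q = [[1, 4], [2], [3]].
Insert 3: 3 bumps 4 from row 1; 4 appends to row 2. P = [[1, 3], [2, 4], [5]], Q = [[1, 4], [2, 5], [3]].

So P = [[1, 3], [2, 4], [5]], Q = [[1, 4], [2, 5], [3]].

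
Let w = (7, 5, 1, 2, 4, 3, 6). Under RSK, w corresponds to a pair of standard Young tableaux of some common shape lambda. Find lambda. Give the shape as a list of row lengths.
Row-insert each entry into an empty tableau.

After inserting 7: P = [[7]].
After inserting 5: P = [[5], [7]].
After inserting 1: P = [[1], [5], [7]].
After inserting 2: P = [[1, 2], [5], [7]].
After inserting 4: P = [[1, 2, 4], [5], [7]].
After inserting 3: P = [[1, 2, 3], [4], [5], [7]].
After inserting 6: P = [[1, 2, 3, 6], [4], [5], [7]].

The final insertion tableau P = [[1, 2, 3, 6], [4], [5], [7]] has shape [4, 1, 1, 1].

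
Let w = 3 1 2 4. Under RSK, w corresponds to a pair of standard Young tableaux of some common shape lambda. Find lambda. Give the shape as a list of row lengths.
RSK row insertion gives P = [[1, 2, 4], [3]], which has shape [3, 1].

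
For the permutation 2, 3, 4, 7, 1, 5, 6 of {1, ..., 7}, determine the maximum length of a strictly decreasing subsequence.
2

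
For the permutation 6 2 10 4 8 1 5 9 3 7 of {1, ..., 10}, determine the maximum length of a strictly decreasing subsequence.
4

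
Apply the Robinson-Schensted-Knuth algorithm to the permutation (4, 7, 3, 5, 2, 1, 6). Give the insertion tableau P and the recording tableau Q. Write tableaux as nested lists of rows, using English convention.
Insert each entry of the permutation into P by Schensted row insertion, recording in Q the position of each new cell.

Insert 4: appended to row 1. P = [[4]].
Insert 7: appended to row 1. P = [[4, 7]].
Insert 3: 3 bumps 4 from row 1; 4 starts row 2. P = [[3, 7], [4]].
Insert 5: 5 bumps 7 from row 1; 7 appends to row 2. P = [[3, 5], [4, 7]].
Insert 2: 2 bumps 3 from row 1; 3 bumps 4 from row 2; 4 starts row 3. P = [[2, 5], [3, 7], [4]].
Insert 1: 1 bumps 2 from row 1; 2 bumps 3 from row 2; 3 bumps 4 from row 3; 4 starts row 4. P = [[1, 5], [2, 7], [3], [4]].
Insert 6: appended to row 1. P = [[1, 5, 6], [2, 7], [3], [4]].

So P = [[1, 5, 6], [2, 7], [3], [4]], Q = [[1, 2, 7], [3, 4], [5], [6]].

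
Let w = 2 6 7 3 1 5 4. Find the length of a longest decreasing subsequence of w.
3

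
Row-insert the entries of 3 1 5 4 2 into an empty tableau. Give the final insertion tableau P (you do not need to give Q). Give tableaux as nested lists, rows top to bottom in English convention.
P = [[1, 2], [3, 4], [5]]

Insert 3: appended to row 1. P = [[3]].
Insert 1: 1 bumps 3 from row 1; 3 starts row 2. P = [[1], [3]].
Insert 5: appended to row 1. P = [[1, 5], [3]].
Insert 4: 4 bumps 5 from row 1; 5 appends to row 2. P = [[1, 4], [3, 5]].
Insert 2: 2 bumps 4 from row 1; 4 bumps 5 from row 2; 5 starts row 3. P = [[1, 2], [3, 4], [5]].

So P = [[1, 2], [3, 4], [5]].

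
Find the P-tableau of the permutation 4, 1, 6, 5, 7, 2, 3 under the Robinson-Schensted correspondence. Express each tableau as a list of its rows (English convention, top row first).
Insert 4: appended to row 1. P = [[4]].
Insert 1: 1 bumps 4 from row 1; 4 starts row 2. P = [[1], [4]].
Insert 6: appended to row 1. P = [[1, 6], [4]].
Insert 5: 5 bumps 6 from row 1; 6 appends to row 2. P = [[1, 5], [4, 6]].
Insert 7: appended to row 1. P = [[1, 5, 7], [4, 6]].
Insert 2: 2 bumps 5 from row 1; 5 bumps 6 from row 2; 6 starts row 3. P = [[1, 2, 7], [4, 5], [6]].
Insert 3: 3 bumps 7 from row 1; 7 appends to row 2. P = [[1, 2, 3], [4, 5, 7], [6]].

So P = [[1, 2, 3], [4, 5, 7], [6]].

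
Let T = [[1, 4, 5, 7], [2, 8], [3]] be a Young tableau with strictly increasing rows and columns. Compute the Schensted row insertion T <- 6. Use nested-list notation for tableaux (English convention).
[[1, 4, 5, 6], [2, 7], [3, 8]]

In row 1, 6 replaces 7 (the leftmost entry greater than 6); 7 is bumped to row 2. In row 2, 7 replaces 8 (the leftmost entry greater than 7); 8 is bumped to row 3. 8 is appended to row 3. The new tableau is [[1, 4, 5, 6], [2, 7], [3, 8]].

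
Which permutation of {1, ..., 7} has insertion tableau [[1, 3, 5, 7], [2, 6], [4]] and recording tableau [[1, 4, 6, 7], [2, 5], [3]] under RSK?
4 2 1 6 3 5 7

Reverse RSK: for i = n, n-1, ..., 1, locate i in Q, remove the corresponding corner cell from P, and reverse-bump its entry up through P; the value ejected from row 1 is w(i).

So w = 4 2 1 6 3 5 7.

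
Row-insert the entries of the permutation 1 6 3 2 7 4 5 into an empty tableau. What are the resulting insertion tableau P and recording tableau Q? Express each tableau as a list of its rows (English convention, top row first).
P = [[1, 2, 4, 5], [3, 7], [6]], Q = [[1, 2, 5, 7], [3, 6], [4]]

Insert each entry of the permutation into P by Schensted row insertion, recording in Q the position of each new cell.

After inserting 1: P = [[1]].
After inserting 6: P = [[1, 6]].
After inserting 3: P = [[1, 3], [6]].
After inserting 2: P = [[1, 2], [3], [6]].
After inserting 7: P = [[1, 2, 7], [3], [6]].
After inserting 4: P = [[1, 2, 4], [3, 7], [6]].
After inserting 5: P = [[1, 2, 4, 5], [3, 7], [6]].

So P = [[1, 2, 4, 5], [3, 7], [6]], Q = [[1, 2, 5, 7], [3, 6], [4]].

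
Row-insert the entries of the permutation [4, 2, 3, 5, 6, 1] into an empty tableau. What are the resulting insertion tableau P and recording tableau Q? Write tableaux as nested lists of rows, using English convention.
P = [[1, 3, 5, 6], [2], [4]], Q = [[1, 3, 4, 5], [2], [6]]

Insert each entry of the permutation into P by Schensted row insertion, recording in Q the position of each new cell.

Insert 4: appended to row 1. P = [[4]].
Insert 2: 2 bumps 4 from row 1; 4 starts row 2. P = [[2], [4]].
Insert 3: appended to row 1. P = [[2, 3], [4]].
Insert 5: appended to row 1. P = [[2, 3, 5], [4]].
Insert 6: appended to row 1. P = [[2, 3, 5, 6], [4]].
Insert 1: 1 bumps 2 from row 1; 2 bumps 4 from row 2; 4 starts row 3. P = [[1, 3, 5, 6], [2], [4]].

So P = [[1, 3, 5, 6], [2], [4]], Q = [[1, 3, 4, 5], [2], [6]].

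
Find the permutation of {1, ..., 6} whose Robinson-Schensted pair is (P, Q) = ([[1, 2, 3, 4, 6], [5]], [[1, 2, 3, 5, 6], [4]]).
Reverse the RSK construction: for i from n down to 1, find the cell of Q containing i, remove the entry at that cell from P, and reverse-bump it up through P; the value ejected from row 1 is w(i).

Step i=6: Q has 6 at row 1, column 5; remove that cell from P, ejecting 6. So w(6) = 6. P is now [[1, 2, 3, 4], [5]].
Step i=5: Q has 5 at row 1, column 4; remove that cell from P, ejecting 4. So w(5) = 4. P is now [[1, 2, 3], [5]].
Step i=4: Q has 4 at row 2, column 1; remove 5 from row 2 of P and reverse-bump: 5 enters row 1 and ejects 3. So w(4) = 3. P is now [[1, 2, 5]].
Step i=3: Q has 3 at row 1, column 3; remove that cell from P, ejecting 5. So w(3) = 5. P is now [[1, 2]].
Step i=2: Q has 2 at row 1, column 2; remove that cell from P, ejecting 2. So w(2) = 2. P is now [[1]].
Step i=1: Q has 1 at row 1, column 1; remove that cell from P, ejecting 1. So w(1) = 1. P is now [].

So w = 1 2 5 3 4 6.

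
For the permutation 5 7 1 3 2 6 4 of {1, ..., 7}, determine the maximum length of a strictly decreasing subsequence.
3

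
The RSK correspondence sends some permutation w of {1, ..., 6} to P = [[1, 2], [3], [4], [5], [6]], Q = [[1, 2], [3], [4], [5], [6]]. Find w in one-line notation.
1 6 5 4 3 2

Reverse RSK: for i = n, n-1, ..., 1, locate i in Q, remove the corresponding corner cell from P, and reverse-bump its entry up through P; the value ejected from row 1 is w(i).

So w = 1 6 5 4 3 2.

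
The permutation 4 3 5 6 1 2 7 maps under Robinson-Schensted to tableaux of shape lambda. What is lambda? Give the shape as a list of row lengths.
[4, 2, 1]

Row-insert each entry into an empty tableau.

After inserting 4: P = [[4]].
After inserting 3: P = [[3], [4]].
After inserting 5: P = [[3, 5], [4]].
After inserting 6: P = [[3, 5, 6], [4]].
After inserting 1: P = [[1, 5, 6], [3], [4]].
After inserting 2: P = [[1, 2, 6], [3, 5], [4]].
After inserting 7: P = [[1, 2, 6, 7], [3, 5], [4]].

The final insertion tableau P = [[1, 2, 6, 7], [3, 5], [4]] has shape [4, 2, 1].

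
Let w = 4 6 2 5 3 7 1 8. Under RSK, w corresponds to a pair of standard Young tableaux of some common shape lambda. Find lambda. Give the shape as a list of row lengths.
[4, 2, 1, 1]

Row-insert each entry into an empty tableau.

After inserting 4: P = [[4]].
After inserting 6: P = [[4, 6]].
After inserting 2: P = [[2, 6], [4]].
After inserting 5: P = [[2, 5], [4, 6]].
After inserting 3: P = [[2, 3], [4, 5], [6]].
After inserting 7: P = [[2, 3, 7], [4, 5], [6]].
After inserting 1: P = [[1, 3, 7], [2, 5], [4], [6]].
After inserting 8: P = [[1, 3, 7, 8], [2, 5], [4], [6]].

The final insertion tableau P = [[1, 3, 7, 8], [2, 5], [4], [6]] has shape [4, 2, 1, 1].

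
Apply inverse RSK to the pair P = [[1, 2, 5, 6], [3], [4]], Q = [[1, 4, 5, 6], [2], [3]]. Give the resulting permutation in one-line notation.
4 3 1 2 5 6

Reverse the RSK construction: for i from n down to 1, find the cell of Q containing i, remove the entry at that cell from P, and reverse-bump it up through P; the value ejected from row 1 is w(i).

Step i=6: Q has 6 at row 1, column 4; remove that cell from P, ejecting 6. So w(6) = 6. P is now [[1, 2, 5], [3], [4]].
Step i=5: Q has 5 at row 1, column 3; remove that cell from P, ejecting 5. So w(5) = 5. P is now [[1, 2], [3], [4]].
Step i=4: Q has 4 at row 1, column 2; remove that cell from P, ejecting 2. So w(4) = 2. P is now [[1], [3], [4]].
Step i=3: Q has 3 at row 3, column 1; remove 4 from row 3 of P and reverse-bump: 4 enters row 2 and ejects 3; 3 enters row 1 and ejects 1. So w(3) = 1. P is now [[3], [4]].
Step i=2: Q has 2 at row 2, column 1; remove 4 from row 2 of P and reverse-bump: 4 enters row 1 and ejects 3. So w(2) = 3. P is now [[4]].
Step i=1: Q has 1 at row 1, column 1; remove that cell from P, ejecting 4. So w(1) = 4. P is now [].

So w = 4 3 1 2 5 6.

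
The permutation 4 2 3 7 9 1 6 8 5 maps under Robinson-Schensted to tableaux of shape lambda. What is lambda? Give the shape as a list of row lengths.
Row-insert each entry into an empty tableau.

After inserting 4: P = [[4]].
After inserting 2: P = [[2], [4]].
After inserting 3: P = [[2, 3], [4]].
After inserting 7: P = [[2, 3, 7], [4]].
After inserting 9: P = [[2, 3, 7, 9], [4]].
After inserting 1: P = [[1, 3, 7, 9], [2], [4]].
After inserting 6: P = [[1, 3, 6, 9], [2, 7], [4]].
After inserting 8: P = [[1, 3, 6, 8], [2, 7, 9], [4]].
After inserting 5: P = [[1, 3, 5, 8], [2, 6, 9], [4, 7]].

The final insertion tableau P = [[1, 3, 5, 8], [2, 6, 9], [4, 7]] has shape [4, 3, 2].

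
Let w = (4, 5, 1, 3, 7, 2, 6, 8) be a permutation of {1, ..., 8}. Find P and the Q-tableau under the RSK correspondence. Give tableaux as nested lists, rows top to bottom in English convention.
P = [[1, 2, 6, 8], [3, 5, 7], [4]], Q = [[1, 2, 5, 8], [3, 4, 7], [6]]

Insert each entry of the permutation into P by Schensted row insertion, recording in Q the position of each new cell.

Insert 4: appended to row 1. P = [[4]], Q = [[1]].
Insert 5: appended to row 1. P = [[4, 5]], Q = [[1, 2]].
Insert 1: 1 bumps 4 from row 1; 4 starts row 2. P = [[1, 5], [4]], Q = [[1, 2], [3]].
Insert 3: 3 bumps 5 from row 1; 5 appends to row 2. P = [[1, 3], [4, 5]], Q = [[1, 2], [3, 4]].
Insert 7: appended to row 1. P = [[1, 3, 7], [4, 5]], Q = [[1, 2, 5], [3, 4]].
Insert 2: 2 bumps 3 from row 1; 3 bumps 4 from row 2; 4 starts row 3. P = [[1, 2, 7], [3, 5], [4]], Q = [[1, 2, 5], [3, 4], [6]].
Insert 6: 6 bumps 7 from row 1; 7 appends to row 2. P = [[1, 2, 6], [3, 5, 7], [4]], Q = [[1, 2, 5], [3, 4, 7], [6]].
Insert 8: appended to row 1. P = [[1, 2, 6, 8], [3, 5, 7], [4]], Q = [[1, 2, 5, 8], [3, 4, 7], [6]].

So P = [[1, 2, 6, 8], [3, 5, 7], [4]], Q = [[1, 2, 5, 8], [3, 4, 7], [6]].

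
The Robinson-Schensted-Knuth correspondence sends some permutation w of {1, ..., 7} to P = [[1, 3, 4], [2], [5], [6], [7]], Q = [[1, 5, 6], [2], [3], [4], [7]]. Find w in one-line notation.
Reverse the RSK construction: for i from n down to 1, find the cell of Q containing i, remove the entry at that cell from P, and reverse-bump it up through P; the value ejected from row 1 is w(i).

Step i=7: Q has 7 at row 5, column 1; remove 7 from row 5 of P and reverse-bump: 7 enters row 4 and ejects 6; 6 enters row 3 and ejects 5; 5 enters row 2 and ejects 2; 2 enters row 1 and ejects 1. So w(7) = 1. P is now [[2, 3, 4], [5], [6], [7]].
Step i=6: Q has 6 at row 1, column 3; remove that cell from P, ejecting 4. So w(6) = 4. P is now [[2, 3], [5], [6], [7]].
Step i=5: Q has 5 at row 1, column 2; remove that cell from P, ejecting 3. So w(5) = 3. P is now [[2], [5], [6], [7]].
Step i=4: Q has 4 at row 4, column 1; remove 7 from row 4 of P and reverse-bump: 7 enters row 3 and ejects 6; 6 enters row 2 and ejects 5; 5 enters row 1 and ejects 2. So w(4) = 2. P is now [[5], [6], [7]].
Step i=3: Q has 3 at row 3, column 1; remove 7 from row 3 of P and reverse-bump: 7 enters row 2 and ejects 6; 6 enters row 1 and ejects 5. So w(3) = 5. P is now [[6], [7]].
Step i=2: Q has 2 at row 2, column 1; remove 7 from row 2 of P and reverse-bump: 7 enters row 1 and ejects 6. So w(2) = 6. P is now [[7]].
Step i=1: Q has 1 at row 1, column 1; remove that cell from P, ejecting 7. So w(1) = 7. P is now [].

So w = 7 6 5 2 3 4 1.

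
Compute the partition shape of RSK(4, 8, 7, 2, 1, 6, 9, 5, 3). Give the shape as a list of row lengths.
[3, 2, 2, 1, 1]

Row-insert each entry into an empty tableau.

After inserting 4: P = [[4]].
After inserting 8: P = [[4, 8]].
After inserting 7: P = [[4, 7], [8]].
After inserting 2: P = [[2, 7], [4], [8]].
After inserting 1: P = [[1, 7], [2], [4], [8]].
After inserting 6: P = [[1, 6], [2, 7], [4], [8]].
After inserting 9: P = [[1, 6, 9], [2, 7], [4], [8]].
After inserting 5: P = [[1, 5, 9], [2, 6], [4, 7], [8]].
After inserting 3: P = [[1, 3, 9], [2, 5], [4, 6], [7], [8]].

The final insertion tableau P = [[1, 3, 9], [2, 5], [4, 6], [7], [8]] has shape [3, 2, 2, 1, 1].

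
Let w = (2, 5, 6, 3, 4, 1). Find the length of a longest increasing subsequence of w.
3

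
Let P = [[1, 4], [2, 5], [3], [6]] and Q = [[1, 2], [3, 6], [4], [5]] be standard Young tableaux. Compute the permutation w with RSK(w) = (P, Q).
Reverse the RSK construction: for i from n down to 1, find the cell of Q containing i, remove the entry at that cell from P, and reverse-bump it up through P; the value ejected from row 1 is w(i).

Step i=6: Q has 6 at row 2, column 2; remove 5 from row 2 of P and reverse-bump: 5 enters row 1 and ejects 4. So w(6) = 4. P is now [[1, 5], [2], [3], [6]].
Step i=5: Q has 5 at row 4, column 1; remove 6 from row 4 of P and reverse-bump: 6 enters row 3 and ejects 3; 3 enters row 2 and ejects 2; 2 enters row 1 and ejects 1. So w(5) = 1. P is now [[2, 5], [3], [6]].
Step i=4: Q has 4 at row 3, column 1; remove 6 from row 3 of P and reverse-bump: 6 enters row 2 and ejects 3; 3 enters row 1 and ejects 2. So w(4) = 2. P is now [[3, 5], [6]].
Step i=3: Q has 3 at row 2, column 1; remove 6 from row 2 of P and reverse-bump: 6 enters row 1 and ejects 5. So w(3) = 5. P is now [[3, 6]].
Step i=2: Q has 2 at row 1, column 2; remove that cell from P, ejecting 6. So w(2) = 6. P is now [[3]].
Step i=1: Q has 1 at row 1, column 1; remove that cell from P, ejecting 3. So w(1) = 3. P is now [].

So w = 3 6 5 2 1 4.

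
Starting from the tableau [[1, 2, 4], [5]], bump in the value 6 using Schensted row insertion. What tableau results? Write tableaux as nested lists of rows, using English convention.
[[1, 2, 4, 6], [5]]

6 is larger than every entry of row 1, so it is appended to row 1. The new tableau is [[1, 2, 4, 6], [5]].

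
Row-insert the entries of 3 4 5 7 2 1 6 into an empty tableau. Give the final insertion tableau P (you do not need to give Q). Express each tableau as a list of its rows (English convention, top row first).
P = [[1, 4, 5, 6], [2, 7], [3]]

After inserting 3: P = [[3]].
After inserting 4: P = [[3, 4]].
After inserting 5: P = [[3, 4, 5]].
After inserting 7: P = [[3, 4, 5, 7]].
After inserting 2: P = [[2, 4, 5, 7], [3]].
After inserting 1: P = [[1, 4, 5, 7], [2], [3]].
After inserting 6: P = [[1, 4, 5, 6], [2, 7], [3]].

So P = [[1, 4, 5, 6], [2, 7], [3]].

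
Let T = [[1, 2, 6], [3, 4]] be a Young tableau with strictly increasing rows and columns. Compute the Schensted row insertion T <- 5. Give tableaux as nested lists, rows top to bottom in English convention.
[[1, 2, 5], [3, 4, 6]]

In row 1, 5 replaces 6 (the leftmost entry greater than 5); 6 is bumped to row 2. 6 is appended to row 2. The new tableau is [[1, 2, 5], [3, 4, 6]].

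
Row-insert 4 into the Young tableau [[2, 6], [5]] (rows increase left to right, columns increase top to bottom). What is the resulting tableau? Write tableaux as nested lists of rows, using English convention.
In row 1, 4 replaces 6 (the leftmost entry greater than 4); 6 is bumped to row 2. 6 is appended to row 2. The new tableau is [[2, 4], [5, 6]].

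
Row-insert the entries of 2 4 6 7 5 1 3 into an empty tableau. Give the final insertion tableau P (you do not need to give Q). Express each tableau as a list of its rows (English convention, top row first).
Insert 2: appended to row 1. P = [[2]].
Insert 4: appended to row 1. P = [[2, 4]].
Insert 6: appended to row 1. P = [[2, 4, 6]].
Insert 7: appended to row 1. P = [[2, 4, 6, 7]].
Insert 5: 5 bumps 6 from row 1; 6 starts row 2. P = [[2, 4, 5, 7], [6]].
Insert 1: 1 bumps 2 from row 1; 2 bumps 6 from row 2; 6 starts row 3. P = [[1, 4, 5, 7], [2], [6]].
Insert 3: 3 bumps 4 from row 1; 4 appends to row 2. P = [[1, 3, 5, 7], [2, 4], [6]].

So P = [[1, 3, 5, 7], [2, 4], [6]].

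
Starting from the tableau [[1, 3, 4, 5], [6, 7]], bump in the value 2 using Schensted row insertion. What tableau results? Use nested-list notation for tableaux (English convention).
In row 1, 2 replaces 3 (the leftmost entry greater than 2); 3 is bumped to row 2. In row 2, 3 replaces 6 (the leftmost entry greater than 3); 6 is bumped to row 3. 6 starts a new row 3. The new tableau is [[1, 2, 4, 5], [3, 7], [6]].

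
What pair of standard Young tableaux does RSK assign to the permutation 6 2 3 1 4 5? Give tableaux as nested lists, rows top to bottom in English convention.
Insert each entry of the permutation into P by Schensted row insertion, recording in Q the position of each new cell.

Insert 6: appended to row 1. P = [[6]], Q = [[1]].
Insert 2: 2 bumps 6 from row 1; 6 starts row 2. P = [[2], [6]], Q = [[1], [2]].
Insert 3: appended to row 1. P = [[2, 3], [6]], Q = [[1, 3], [2]].
Insert 1: 1 bumps 2 from row 1; 2 bumps 6 from row 2; 6 starts row 3. P = [[1, 3], [2], [6]], Q = [[1, 3], [2], [4]].
Insert 4: appended to row 1. P = [[1, 3, 4], [2], [6]], Q = [[1, 3, 5], [2], [4]].
Insert 5: appended to row 1. P = [[1, 3, 4, 5], [2], [6]], Q = [[1, 3, 5, 6], [2], [4]].

So P = [[1, 3, 4, 5], [2], [6]], Q = [[1, 3, 5, 6], [2], [4]].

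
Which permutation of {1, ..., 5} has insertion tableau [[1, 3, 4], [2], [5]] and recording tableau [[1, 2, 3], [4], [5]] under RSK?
2 3 5 4 1

Reverse the RSK construction: for i from n down to 1, find the cell of Q containing i, remove the entry at that cell from P, and reverse-bump it up through P; the value ejected from row 1 is w(i).

Step i=5: Q has 5 at row 3, column 1; remove 5 from row 3 of P and reverse-bump: 5 enters row 2 and ejects 2; 2 enters row 1 and ejects 1. So w(5) = 1. P is now [[2, 3, 4], [5]].
Step i=4: Q has 4 at row 2, column 1; remove 5 from row 2 of P and reverse-bump: 5 enters row 1 and ejects 4. So w(4) = 4. P is now [[2, 3, 5]].
Step i=3: Q has 3 at row 1, column 3; remove that cell from P, ejecting 5. So w(3) = 5. P is now [[2, 3]].
Step i=2: Q has 2 at row 1, column 2; remove that cell from P, ejecting 3. So w(2) = 3. P is now [[2]].
Step i=1: Q has 1 at row 1, column 1; remove that cell from P, ejecting 2. So w(1) = 2. P is now [].

So w = 2 3 5 4 1.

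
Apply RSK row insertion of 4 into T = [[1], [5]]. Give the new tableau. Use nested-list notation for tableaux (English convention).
4 is larger than every entry of row 1, so it is appended to row 1. The new tableau is [[1, 4], [5]].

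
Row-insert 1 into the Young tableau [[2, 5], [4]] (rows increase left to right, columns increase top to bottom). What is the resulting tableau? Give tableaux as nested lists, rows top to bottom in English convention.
In row 1, 1 replaces 2 (the leftmost entry greater than 1); 2 is bumped to row 2. In row 2, 2 replaces 4 (the leftmost entry greater than 2); 4 is bumped to row 3. 4 starts a new row 3. The new tableau is [[1, 5], [2], [4]].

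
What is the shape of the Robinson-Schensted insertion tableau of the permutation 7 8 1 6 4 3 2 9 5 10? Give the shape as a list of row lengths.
Row-insert each entry into an empty tableau.

After inserting 7: P = [[7]].
After inserting 8: P = [[7, 8]].
After inserting 1: P = [[1, 8], [7]].
After inserting 6: P = [[1, 6], [7, 8]].
After inserting 4: P = [[1, 4], [6, 8], [7]].
After inserting 3: P = [[1, 3], [4, 8], [6], [7]].
After inserting 2: P = [[1, 2], [3, 8], [4], [6], [7]].
After inserting 9: P = [[1, 2, 9], [3, 8], [4], [6], [7]].
After inserting 5: P = [[1, 2, 5], [3, 8, 9], [4], [6], [7]].
After inserting 10: P = [[1, 2, 5, 10], [3, 8, 9], [4], [6], [7]].

The final insertion tableau P = [[1, 2, 5, 10], [3, 8, 9], [4], [6], [7]] has shape [4, 3, 1, 1, 1].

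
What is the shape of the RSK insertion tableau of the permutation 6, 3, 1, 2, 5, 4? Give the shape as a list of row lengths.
[3, 2, 1]

Row-insert each entry into an empty tableau.

After inserting 6: P = [[6]].
After inserting 3: P = [[3], [6]].
After inserting 1: P = [[1], [3], [6]].
After inserting 2: P = [[1, 2], [3], [6]].
After inserting 5: P = [[1, 2, 5], [3], [6]].
After inserting 4: P = [[1, 2, 4], [3, 5], [6]].

The final insertion tableau P = [[1, 2, 4], [3, 5], [6]] has shape [3, 2, 1].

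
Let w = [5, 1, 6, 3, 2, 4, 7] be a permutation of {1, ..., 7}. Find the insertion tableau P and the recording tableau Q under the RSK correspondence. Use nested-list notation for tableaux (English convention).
Insert each entry of the permutation into P by Schensted row insertion, recording in Q the position of each new cell.

Insert 5: appended to row 1. P = [[5]], Q = [[1]].
Insert 1: 1 bumps 5 from row 1; 5 starts row 2. P = [[1], [5]], Q = [[1], [2]].
Insert 6: appended to row 1. P = [[1, 6], [5]], Q = [[1, 3], [2]].
Insert 3: 3 bumps 6 from row 1; 6 appends to row 2. P = [[1, 3], [5, 6]], Q = [[1, 3], [2, 4]].
Insert 2: 2 bumps 3 from row 1; 3 bumps 5 from row 2; 5 starts row 3. P = [[1, 2], [3, 6], [5]], Q = [[1, 3], [2, 4], [5]].
Insert 4: appended to row 1. P = [[1, 2, 4], [3, 6], [5]], Q = [[1, 3, 6], [2, 4], [5]].
Insert 7: appended to row 1. P = [[1, 2, 4, 7], [3, 6], [5]], Q = [[1, 3, 6, 7], [2, 4], [5]].

So P = [[1, 2, 4, 7], [3, 6], [5]], Q = [[1, 3, 6, 7], [2, 4], [5]].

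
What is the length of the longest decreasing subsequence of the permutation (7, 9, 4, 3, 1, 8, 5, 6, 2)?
4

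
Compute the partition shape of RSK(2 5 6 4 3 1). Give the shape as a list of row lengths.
[3, 1, 1, 1]

Row-insert each entry into an empty tableau.

After inserting 2: P = [[2]].
After inserting 5: P = [[2, 5]].
After inserting 6: P = [[2, 5, 6]].
After inserting 4: P = [[2, 4, 6], [5]].
After inserting 3: P = [[2, 3, 6], [4], [5]].
After inserting 1: P = [[1, 3, 6], [2], [4], [5]].

The final insertion tableau P = [[1, 3, 6], [2], [4], [5]] has shape [3, 1, 1, 1].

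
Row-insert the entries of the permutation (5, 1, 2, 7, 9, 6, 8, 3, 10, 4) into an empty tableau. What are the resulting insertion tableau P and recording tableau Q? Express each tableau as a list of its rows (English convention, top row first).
P = [[1, 2, 3, 4, 10], [5, 6, 8], [7, 9]], Q = [[1, 3, 4, 5, 9], [2, 6, 7], [8, 10]]

Insert each entry of the permutation into P by Schensted row insertion, recording in Q the position of each new cell.

Insert 5: appended to row 1. P = [[5]].
Insert 1: 1 bumps 5 from row 1; 5 starts row 2. P = [[1], [5]].
Insert 2: appended to row 1. P = [[1, 2], [5]].
Insert 7: appended to row 1. P = [[1, 2, 7], [5]].
Insert 9: appended to row 1. P = [[1, 2, 7, 9], [5]].
Insert 6: 6 bumps 7 from row 1; 7 appends to row 2. P = [[1, 2, 6, 9], [5, 7]].
Insert 8: 8 bumps 9 from row 1; 9 appends to row 2. P = [[1, 2, 6, 8], [5, 7, 9]].
Insert 3: 3 bumps 6 from row 1; 6 bumps 7 from row 2; 7 starts row 3. P = [[1, 2, 3, 8], [5, 6, 9], [7]].
Insert 10: appended to row 1. P = [[1, 2, 3, 8, 10], [5, 6, 9], [7]].
Insert 4: 4 bumps 8 from row 1; 8 bumps 9 from row 2; 9 appends to row 3. P = [[1, 2, 3, 4, 10], [5, 6, 8], [7, 9]].

So P = [[1, 2, 3, 4, 10], [5, 6, 8], [7, 9]], Q = [[1, 3, 4, 5, 9], [2, 6, 7], [8, 10]].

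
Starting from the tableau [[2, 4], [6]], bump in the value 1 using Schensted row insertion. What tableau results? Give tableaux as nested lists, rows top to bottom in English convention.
[[1, 4], [2], [6]]

In row 1, 1 replaces 2 (the leftmost entry greater than 1); 2 is bumped to row 2. In row 2, 2 replaces 6 (the leftmost entry greater than 2); 6 is bumped to row 3. 6 starts a new row 3. The new tableau is [[1, 4], [2], [6]].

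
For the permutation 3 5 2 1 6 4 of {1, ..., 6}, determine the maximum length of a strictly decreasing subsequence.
3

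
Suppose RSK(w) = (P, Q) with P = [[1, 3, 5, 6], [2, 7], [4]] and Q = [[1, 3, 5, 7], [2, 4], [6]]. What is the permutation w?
Reverse the RSK construction: for i from n down to 1, find the cell of Q containing i, remove the entry at that cell from P, and reverse-bump it up through P; the value ejected from row 1 is w(i).

Step i=7: Q has 7 at row 1, column 4; remove that cell from P, ejecting 6. So w(7) = 6. P is now [[1, 3, 5], [2, 7], [4]].
Step i=6: Q has 6 at row 3, column 1; remove 4 from row 3 of P and reverse-bump: 4 enters row 2 and ejects 2; 2 enters row 1 and ejects 1. So w(6) = 1. P is now [[2, 3, 5], [4, 7]].
Step i=5: Q has 5 at row 1, column 3; remove that cell from P, ejecting 5. So w(5) = 5. P is now [[2, 3], [4, 7]].
Step i=4: Q has 4 at row 2, column 2; remove 7 from row 2 of P and reverse-bump: 7 enters row 1 and ejects 3. So w(4) = 3. P is now [[2, 7], [4]].
Step i=3: Q has 3 at row 1, column 2; remove that cell from P, ejecting 7. So w(3) = 7. P is now [[2], [4]].
Step i=2: Q has 2 at row 2, column 1; remove 4 from row 2 of P and reverse-bump: 4 enters row 1 and ejects 2. So w(2) = 2. P is now [[4]].
Step i=1: Q has 1 at row 1, column 1; remove that cell from P, ejecting 4. So w(1) = 4. P is now [].

So w = 4 2 7 3 5 1 6.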